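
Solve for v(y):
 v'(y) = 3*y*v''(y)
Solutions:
 v(y) = C1 + C2*y^(4/3)


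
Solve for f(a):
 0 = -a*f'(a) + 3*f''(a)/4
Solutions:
 f(a) = C1 + C2*erfi(sqrt(6)*a/3)


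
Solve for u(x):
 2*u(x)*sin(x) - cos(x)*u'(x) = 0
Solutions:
 u(x) = C1/cos(x)^2


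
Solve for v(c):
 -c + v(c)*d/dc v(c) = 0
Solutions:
 v(c) = -sqrt(C1 + c^2)
 v(c) = sqrt(C1 + c^2)


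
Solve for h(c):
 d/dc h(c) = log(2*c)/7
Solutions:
 h(c) = C1 + c*log(c)/7 - c/7 + c*log(2)/7


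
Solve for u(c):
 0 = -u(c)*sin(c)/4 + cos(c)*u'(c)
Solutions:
 u(c) = C1/cos(c)^(1/4)


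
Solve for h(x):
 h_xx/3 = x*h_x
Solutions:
 h(x) = C1 + C2*erfi(sqrt(6)*x/2)


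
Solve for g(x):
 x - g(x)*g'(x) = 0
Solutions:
 g(x) = -sqrt(C1 + x^2)
 g(x) = sqrt(C1 + x^2)


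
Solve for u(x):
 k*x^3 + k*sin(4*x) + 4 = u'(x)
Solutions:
 u(x) = C1 + k*x^4/4 - k*cos(4*x)/4 + 4*x


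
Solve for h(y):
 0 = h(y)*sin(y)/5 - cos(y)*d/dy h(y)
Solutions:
 h(y) = C1/cos(y)^(1/5)


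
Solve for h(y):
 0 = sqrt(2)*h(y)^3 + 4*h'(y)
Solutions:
 h(y) = -sqrt(2)*sqrt(-1/(C1 - sqrt(2)*y))
 h(y) = sqrt(2)*sqrt(-1/(C1 - sqrt(2)*y))


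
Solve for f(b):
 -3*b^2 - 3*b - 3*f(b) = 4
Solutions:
 f(b) = -b^2 - b - 4/3


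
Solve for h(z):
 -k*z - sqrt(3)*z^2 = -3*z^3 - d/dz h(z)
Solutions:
 h(z) = C1 + k*z^2/2 - 3*z^4/4 + sqrt(3)*z^3/3


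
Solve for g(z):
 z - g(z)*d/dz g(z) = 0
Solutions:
 g(z) = -sqrt(C1 + z^2)
 g(z) = sqrt(C1 + z^2)


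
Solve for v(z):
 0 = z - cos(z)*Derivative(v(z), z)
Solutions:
 v(z) = C1 + Integral(z/cos(z), z)


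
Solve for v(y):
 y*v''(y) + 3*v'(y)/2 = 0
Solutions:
 v(y) = C1 + C2/sqrt(y)


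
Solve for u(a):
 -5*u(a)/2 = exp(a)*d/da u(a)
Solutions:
 u(a) = C1*exp(5*exp(-a)/2)


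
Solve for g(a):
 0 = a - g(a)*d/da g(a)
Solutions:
 g(a) = -sqrt(C1 + a^2)
 g(a) = sqrt(C1 + a^2)


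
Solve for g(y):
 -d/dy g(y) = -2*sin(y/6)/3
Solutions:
 g(y) = C1 - 4*cos(y/6)


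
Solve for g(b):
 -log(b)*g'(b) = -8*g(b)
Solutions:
 g(b) = C1*exp(8*li(b))


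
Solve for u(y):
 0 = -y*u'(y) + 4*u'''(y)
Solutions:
 u(y) = C1 + Integral(C2*airyai(2^(1/3)*y/2) + C3*airybi(2^(1/3)*y/2), y)


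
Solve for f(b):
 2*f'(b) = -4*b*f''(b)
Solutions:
 f(b) = C1 + C2*sqrt(b)


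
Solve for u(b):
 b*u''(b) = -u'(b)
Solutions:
 u(b) = C1 + C2*log(b)


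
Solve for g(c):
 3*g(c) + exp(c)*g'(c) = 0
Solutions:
 g(c) = C1*exp(3*exp(-c))


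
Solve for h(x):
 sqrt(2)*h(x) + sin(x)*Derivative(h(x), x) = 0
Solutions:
 h(x) = C1*(cos(x) + 1)^(sqrt(2)/2)/(cos(x) - 1)^(sqrt(2)/2)


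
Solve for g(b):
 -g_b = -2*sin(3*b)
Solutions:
 g(b) = C1 - 2*cos(3*b)/3


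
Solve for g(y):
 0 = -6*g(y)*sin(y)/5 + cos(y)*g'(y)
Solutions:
 g(y) = C1/cos(y)^(6/5)


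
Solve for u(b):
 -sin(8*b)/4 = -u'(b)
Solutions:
 u(b) = C1 - cos(8*b)/32


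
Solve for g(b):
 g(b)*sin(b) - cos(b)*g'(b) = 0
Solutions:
 g(b) = C1/cos(b)


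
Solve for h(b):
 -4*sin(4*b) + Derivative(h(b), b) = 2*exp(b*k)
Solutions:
 h(b) = C1 - cos(4*b) + 2*exp(b*k)/k


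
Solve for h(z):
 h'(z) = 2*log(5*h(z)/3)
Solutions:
 Integral(1/(-log(_y) - log(5) + log(3)), (_y, h(z)))/2 = C1 - z


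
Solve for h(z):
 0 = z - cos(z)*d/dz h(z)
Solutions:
 h(z) = C1 + Integral(z/cos(z), z)


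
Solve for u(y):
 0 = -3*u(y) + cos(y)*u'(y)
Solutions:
 u(y) = C1*(sin(y) + 1)^(3/2)/(sin(y) - 1)^(3/2)


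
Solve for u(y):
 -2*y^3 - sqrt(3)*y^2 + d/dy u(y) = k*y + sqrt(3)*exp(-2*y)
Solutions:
 u(y) = C1 + k*y^2/2 + y^4/2 + sqrt(3)*y^3/3 - sqrt(3)*exp(-2*y)/2


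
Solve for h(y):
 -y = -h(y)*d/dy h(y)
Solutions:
 h(y) = -sqrt(C1 + y^2)
 h(y) = sqrt(C1 + y^2)


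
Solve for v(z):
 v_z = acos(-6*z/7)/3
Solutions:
 v(z) = C1 + z*acos(-6*z/7)/3 + sqrt(49 - 36*z^2)/18


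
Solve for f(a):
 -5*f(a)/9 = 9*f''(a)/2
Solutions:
 f(a) = C1*sin(sqrt(10)*a/9) + C2*cos(sqrt(10)*a/9)


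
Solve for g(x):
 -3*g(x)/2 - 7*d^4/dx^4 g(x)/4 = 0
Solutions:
 g(x) = (C1*sin(14^(3/4)*3^(1/4)*x/14) + C2*cos(14^(3/4)*3^(1/4)*x/14))*exp(-14^(3/4)*3^(1/4)*x/14) + (C3*sin(14^(3/4)*3^(1/4)*x/14) + C4*cos(14^(3/4)*3^(1/4)*x/14))*exp(14^(3/4)*3^(1/4)*x/14)


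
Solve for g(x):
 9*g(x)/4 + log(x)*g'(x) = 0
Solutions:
 g(x) = C1*exp(-9*li(x)/4)


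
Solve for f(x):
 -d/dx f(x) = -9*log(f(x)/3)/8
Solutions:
 8*Integral(1/(-log(_y) + log(3)), (_y, f(x)))/9 = C1 - x


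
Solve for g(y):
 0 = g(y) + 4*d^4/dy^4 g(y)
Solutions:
 g(y) = (C1*sin(y/2) + C2*cos(y/2))*exp(-y/2) + (C3*sin(y/2) + C4*cos(y/2))*exp(y/2)


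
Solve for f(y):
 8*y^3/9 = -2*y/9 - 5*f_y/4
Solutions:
 f(y) = C1 - 8*y^4/45 - 4*y^2/45


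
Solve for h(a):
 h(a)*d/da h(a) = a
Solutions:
 h(a) = -sqrt(C1 + a^2)
 h(a) = sqrt(C1 + a^2)


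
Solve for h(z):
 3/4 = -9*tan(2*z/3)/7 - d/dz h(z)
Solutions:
 h(z) = C1 - 3*z/4 + 27*log(cos(2*z/3))/14


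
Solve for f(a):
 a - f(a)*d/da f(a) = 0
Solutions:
 f(a) = -sqrt(C1 + a^2)
 f(a) = sqrt(C1 + a^2)


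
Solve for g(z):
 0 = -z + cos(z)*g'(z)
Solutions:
 g(z) = C1 + Integral(z/cos(z), z)


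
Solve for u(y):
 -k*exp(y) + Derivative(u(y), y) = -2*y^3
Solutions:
 u(y) = C1 + k*exp(y) - y^4/2


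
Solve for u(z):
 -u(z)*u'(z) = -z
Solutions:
 u(z) = -sqrt(C1 + z^2)
 u(z) = sqrt(C1 + z^2)


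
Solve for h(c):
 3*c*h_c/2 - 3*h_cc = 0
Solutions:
 h(c) = C1 + C2*erfi(c/2)


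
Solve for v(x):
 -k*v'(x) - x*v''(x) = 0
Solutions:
 v(x) = C1 + x^(1 - re(k))*(C2*sin(log(x)*Abs(im(k))) + C3*cos(log(x)*im(k)))


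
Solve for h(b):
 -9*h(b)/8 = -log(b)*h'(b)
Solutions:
 h(b) = C1*exp(9*li(b)/8)


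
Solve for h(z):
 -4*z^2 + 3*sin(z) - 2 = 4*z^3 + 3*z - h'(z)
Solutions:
 h(z) = C1 + z^4 + 4*z^3/3 + 3*z^2/2 + 2*z + 3*cos(z)


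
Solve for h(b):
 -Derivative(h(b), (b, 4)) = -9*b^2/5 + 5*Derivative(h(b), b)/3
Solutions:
 h(b) = C1 + C4*exp(-3^(2/3)*5^(1/3)*b/3) + 9*b^3/25 + (C2*sin(3^(1/6)*5^(1/3)*b/2) + C3*cos(3^(1/6)*5^(1/3)*b/2))*exp(3^(2/3)*5^(1/3)*b/6)


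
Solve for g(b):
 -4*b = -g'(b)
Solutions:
 g(b) = C1 + 2*b^2


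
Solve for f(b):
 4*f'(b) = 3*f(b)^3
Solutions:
 f(b) = -sqrt(2)*sqrt(-1/(C1 + 3*b))
 f(b) = sqrt(2)*sqrt(-1/(C1 + 3*b))


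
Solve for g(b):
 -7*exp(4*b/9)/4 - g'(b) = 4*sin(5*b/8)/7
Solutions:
 g(b) = C1 - 63*exp(4*b/9)/16 + 32*cos(5*b/8)/35


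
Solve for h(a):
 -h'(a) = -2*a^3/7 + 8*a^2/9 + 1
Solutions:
 h(a) = C1 + a^4/14 - 8*a^3/27 - a


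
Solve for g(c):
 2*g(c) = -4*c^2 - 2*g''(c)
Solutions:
 g(c) = C1*sin(c) + C2*cos(c) - 2*c^2 + 4


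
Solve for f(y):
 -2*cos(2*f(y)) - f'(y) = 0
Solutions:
 f(y) = -asin((C1 + exp(8*y))/(C1 - exp(8*y)))/2 + pi/2
 f(y) = asin((C1 + exp(8*y))/(C1 - exp(8*y)))/2


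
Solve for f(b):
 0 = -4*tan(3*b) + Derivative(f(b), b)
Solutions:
 f(b) = C1 - 4*log(cos(3*b))/3


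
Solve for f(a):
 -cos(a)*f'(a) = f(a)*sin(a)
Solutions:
 f(a) = C1*cos(a)


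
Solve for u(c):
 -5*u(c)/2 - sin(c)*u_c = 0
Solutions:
 u(c) = C1*(cos(c) + 1)^(5/4)/(cos(c) - 1)^(5/4)


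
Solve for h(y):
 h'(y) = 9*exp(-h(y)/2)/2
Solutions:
 h(y) = 2*log(C1 + 9*y/4)


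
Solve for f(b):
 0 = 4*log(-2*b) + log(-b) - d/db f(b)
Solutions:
 f(b) = C1 + 5*b*log(-b) + b*(-5 + 4*log(2))


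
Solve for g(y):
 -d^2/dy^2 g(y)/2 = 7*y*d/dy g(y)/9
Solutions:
 g(y) = C1 + C2*erf(sqrt(7)*y/3)


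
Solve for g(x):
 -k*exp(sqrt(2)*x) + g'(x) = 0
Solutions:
 g(x) = C1 + sqrt(2)*k*exp(sqrt(2)*x)/2


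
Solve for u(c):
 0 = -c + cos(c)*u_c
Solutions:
 u(c) = C1 + Integral(c/cos(c), c)


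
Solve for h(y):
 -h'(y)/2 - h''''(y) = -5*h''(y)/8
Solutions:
 h(y) = C1 + C2*exp(6^(1/3)*y*(5*6^(1/3)/(sqrt(4434) + 72)^(1/3) + (sqrt(4434) + 72)^(1/3))/24)*sin(2^(1/3)*3^(1/6)*y*(-3^(2/3)*(sqrt(4434) + 72)^(1/3) + 15*2^(1/3)/(sqrt(4434) + 72)^(1/3))/24) + C3*exp(6^(1/3)*y*(5*6^(1/3)/(sqrt(4434) + 72)^(1/3) + (sqrt(4434) + 72)^(1/3))/24)*cos(2^(1/3)*3^(1/6)*y*(-3^(2/3)*(sqrt(4434) + 72)^(1/3) + 15*2^(1/3)/(sqrt(4434) + 72)^(1/3))/24) + C4*exp(-6^(1/3)*y*(5*6^(1/3)/(sqrt(4434) + 72)^(1/3) + (sqrt(4434) + 72)^(1/3))/12)


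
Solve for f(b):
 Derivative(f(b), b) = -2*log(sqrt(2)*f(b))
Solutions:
 Integral(1/(2*log(_y) + log(2)), (_y, f(b))) = C1 - b


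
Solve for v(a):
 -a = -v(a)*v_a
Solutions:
 v(a) = -sqrt(C1 + a^2)
 v(a) = sqrt(C1 + a^2)


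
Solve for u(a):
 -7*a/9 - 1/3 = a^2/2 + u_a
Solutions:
 u(a) = C1 - a^3/6 - 7*a^2/18 - a/3


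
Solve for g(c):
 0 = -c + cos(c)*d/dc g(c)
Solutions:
 g(c) = C1 + Integral(c/cos(c), c)


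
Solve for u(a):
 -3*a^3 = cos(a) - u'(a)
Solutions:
 u(a) = C1 + 3*a^4/4 + sin(a)


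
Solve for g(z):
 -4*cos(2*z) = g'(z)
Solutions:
 g(z) = C1 - 2*sin(2*z)


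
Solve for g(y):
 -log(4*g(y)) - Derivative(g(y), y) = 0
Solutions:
 Integral(1/(log(_y) + 2*log(2)), (_y, g(y))) = C1 - y


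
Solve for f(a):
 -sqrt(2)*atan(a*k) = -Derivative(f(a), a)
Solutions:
 f(a) = C1 + sqrt(2)*Piecewise((a*atan(a*k) - log(a^2*k^2 + 1)/(2*k), Ne(k, 0)), (0, True))


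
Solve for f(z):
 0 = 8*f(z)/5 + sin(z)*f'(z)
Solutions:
 f(z) = C1*(cos(z) + 1)^(4/5)/(cos(z) - 1)^(4/5)


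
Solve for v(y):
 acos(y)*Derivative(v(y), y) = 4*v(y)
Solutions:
 v(y) = C1*exp(4*Integral(1/acos(y), y))


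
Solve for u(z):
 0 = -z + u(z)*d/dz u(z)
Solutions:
 u(z) = -sqrt(C1 + z^2)
 u(z) = sqrt(C1 + z^2)


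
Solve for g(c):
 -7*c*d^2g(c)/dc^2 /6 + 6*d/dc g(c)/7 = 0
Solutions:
 g(c) = C1 + C2*c^(85/49)


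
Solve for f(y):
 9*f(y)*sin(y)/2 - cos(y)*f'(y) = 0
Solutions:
 f(y) = C1/cos(y)^(9/2)


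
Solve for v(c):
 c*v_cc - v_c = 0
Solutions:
 v(c) = C1 + C2*c^2


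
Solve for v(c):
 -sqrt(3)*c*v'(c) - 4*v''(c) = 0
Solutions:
 v(c) = C1 + C2*erf(sqrt(2)*3^(1/4)*c/4)


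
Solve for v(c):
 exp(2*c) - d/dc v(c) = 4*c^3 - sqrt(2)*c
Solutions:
 v(c) = C1 - c^4 + sqrt(2)*c^2/2 + exp(2*c)/2


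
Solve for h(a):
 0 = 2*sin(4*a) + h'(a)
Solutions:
 h(a) = C1 + cos(4*a)/2


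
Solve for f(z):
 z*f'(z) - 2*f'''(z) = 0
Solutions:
 f(z) = C1 + Integral(C2*airyai(2^(2/3)*z/2) + C3*airybi(2^(2/3)*z/2), z)


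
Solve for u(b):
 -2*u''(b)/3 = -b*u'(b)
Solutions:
 u(b) = C1 + C2*erfi(sqrt(3)*b/2)


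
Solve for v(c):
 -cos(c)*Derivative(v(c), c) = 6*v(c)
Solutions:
 v(c) = C1*(sin(c)^3 - 3*sin(c)^2 + 3*sin(c) - 1)/(sin(c)^3 + 3*sin(c)^2 + 3*sin(c) + 1)


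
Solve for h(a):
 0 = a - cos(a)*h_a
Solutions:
 h(a) = C1 + Integral(a/cos(a), a)


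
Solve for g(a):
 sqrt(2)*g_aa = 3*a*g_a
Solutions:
 g(a) = C1 + C2*erfi(2^(1/4)*sqrt(3)*a/2)


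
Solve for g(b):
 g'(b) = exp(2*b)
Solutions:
 g(b) = C1 + exp(2*b)/2


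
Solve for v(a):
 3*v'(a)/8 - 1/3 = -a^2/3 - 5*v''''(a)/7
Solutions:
 v(a) = C1 + C4*exp(-21^(1/3)*5^(2/3)*a/10) - 8*a^3/27 + 8*a/9 + (C2*sin(3^(5/6)*5^(2/3)*7^(1/3)*a/20) + C3*cos(3^(5/6)*5^(2/3)*7^(1/3)*a/20))*exp(21^(1/3)*5^(2/3)*a/20)


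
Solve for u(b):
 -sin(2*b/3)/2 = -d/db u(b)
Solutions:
 u(b) = C1 - 3*cos(2*b/3)/4


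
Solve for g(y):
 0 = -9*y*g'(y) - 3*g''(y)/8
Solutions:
 g(y) = C1 + C2*erf(2*sqrt(3)*y)


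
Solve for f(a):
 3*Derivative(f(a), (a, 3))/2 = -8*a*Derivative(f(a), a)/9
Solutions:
 f(a) = C1 + Integral(C2*airyai(-2*2^(1/3)*a/3) + C3*airybi(-2*2^(1/3)*a/3), a)


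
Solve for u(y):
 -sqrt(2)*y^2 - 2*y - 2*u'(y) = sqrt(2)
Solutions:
 u(y) = C1 - sqrt(2)*y^3/6 - y^2/2 - sqrt(2)*y/2


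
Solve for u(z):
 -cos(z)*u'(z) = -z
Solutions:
 u(z) = C1 + Integral(z/cos(z), z)


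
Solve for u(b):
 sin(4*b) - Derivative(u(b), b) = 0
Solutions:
 u(b) = C1 - cos(4*b)/4


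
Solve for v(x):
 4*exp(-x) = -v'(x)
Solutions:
 v(x) = C1 + 4*exp(-x)


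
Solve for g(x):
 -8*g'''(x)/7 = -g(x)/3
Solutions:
 g(x) = C3*exp(3^(2/3)*7^(1/3)*x/6) + (C1*sin(3^(1/6)*7^(1/3)*x/4) + C2*cos(3^(1/6)*7^(1/3)*x/4))*exp(-3^(2/3)*7^(1/3)*x/12)


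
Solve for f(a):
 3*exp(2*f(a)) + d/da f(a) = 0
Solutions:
 f(a) = log(-sqrt(-1/(C1 - 3*a))) - log(2)/2
 f(a) = log(-1/(C1 - 3*a))/2 - log(2)/2


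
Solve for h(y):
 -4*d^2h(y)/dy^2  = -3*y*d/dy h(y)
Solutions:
 h(y) = C1 + C2*erfi(sqrt(6)*y/4)


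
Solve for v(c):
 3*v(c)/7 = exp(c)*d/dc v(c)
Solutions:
 v(c) = C1*exp(-3*exp(-c)/7)


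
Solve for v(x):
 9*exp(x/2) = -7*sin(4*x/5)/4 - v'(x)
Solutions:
 v(x) = C1 - 18*exp(x/2) + 35*cos(4*x/5)/16


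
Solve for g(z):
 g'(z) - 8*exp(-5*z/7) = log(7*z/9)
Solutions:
 g(z) = C1 + z*log(z) + z*(-2*log(3) - 1 + log(7)) - 56*exp(-5*z/7)/5


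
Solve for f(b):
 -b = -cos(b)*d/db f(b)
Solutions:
 f(b) = C1 + Integral(b/cos(b), b)


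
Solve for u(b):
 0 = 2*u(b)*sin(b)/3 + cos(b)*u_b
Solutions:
 u(b) = C1*cos(b)^(2/3)


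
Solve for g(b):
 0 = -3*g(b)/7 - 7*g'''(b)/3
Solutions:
 g(b) = C3*exp(-3^(2/3)*7^(1/3)*b/7) + (C1*sin(3*3^(1/6)*7^(1/3)*b/14) + C2*cos(3*3^(1/6)*7^(1/3)*b/14))*exp(3^(2/3)*7^(1/3)*b/14)


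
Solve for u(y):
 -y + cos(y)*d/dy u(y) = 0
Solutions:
 u(y) = C1 + Integral(y/cos(y), y)


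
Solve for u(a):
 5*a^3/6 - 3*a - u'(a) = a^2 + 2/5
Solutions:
 u(a) = C1 + 5*a^4/24 - a^3/3 - 3*a^2/2 - 2*a/5


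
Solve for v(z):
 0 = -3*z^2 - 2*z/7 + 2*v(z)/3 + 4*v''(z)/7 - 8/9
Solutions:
 v(z) = C1*sin(sqrt(42)*z/6) + C2*cos(sqrt(42)*z/6) + 9*z^2/2 + 3*z/7 - 134/21


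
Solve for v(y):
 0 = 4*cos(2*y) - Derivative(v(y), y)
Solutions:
 v(y) = C1 + 2*sin(2*y)


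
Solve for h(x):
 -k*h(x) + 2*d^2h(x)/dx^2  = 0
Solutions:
 h(x) = C1*exp(-sqrt(2)*sqrt(k)*x/2) + C2*exp(sqrt(2)*sqrt(k)*x/2)


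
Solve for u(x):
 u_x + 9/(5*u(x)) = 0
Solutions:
 u(x) = -sqrt(C1 - 90*x)/5
 u(x) = sqrt(C1 - 90*x)/5


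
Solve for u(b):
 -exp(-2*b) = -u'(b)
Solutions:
 u(b) = C1 - exp(-2*b)/2


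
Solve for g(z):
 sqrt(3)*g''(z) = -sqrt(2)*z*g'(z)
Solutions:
 g(z) = C1 + C2*erf(6^(3/4)*z/6)


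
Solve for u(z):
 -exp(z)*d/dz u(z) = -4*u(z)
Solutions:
 u(z) = C1*exp(-4*exp(-z))


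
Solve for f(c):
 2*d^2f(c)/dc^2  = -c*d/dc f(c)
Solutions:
 f(c) = C1 + C2*erf(c/2)


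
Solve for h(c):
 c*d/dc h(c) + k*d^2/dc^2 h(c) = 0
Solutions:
 h(c) = C1 + C2*sqrt(k)*erf(sqrt(2)*c*sqrt(1/k)/2)


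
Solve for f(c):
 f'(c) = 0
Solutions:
 f(c) = C1


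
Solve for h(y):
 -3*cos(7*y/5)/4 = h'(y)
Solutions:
 h(y) = C1 - 15*sin(7*y/5)/28


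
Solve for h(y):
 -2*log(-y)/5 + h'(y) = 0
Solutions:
 h(y) = C1 + 2*y*log(-y)/5 - 2*y/5


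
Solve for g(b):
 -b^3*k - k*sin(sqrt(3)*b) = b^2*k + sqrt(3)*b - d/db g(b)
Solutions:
 g(b) = C1 + b^4*k/4 + b^3*k/3 + sqrt(3)*b^2/2 - sqrt(3)*k*cos(sqrt(3)*b)/3


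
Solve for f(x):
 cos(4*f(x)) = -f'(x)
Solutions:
 f(x) = -asin((C1 + exp(8*x))/(C1 - exp(8*x)))/4 + pi/4
 f(x) = asin((C1 + exp(8*x))/(C1 - exp(8*x)))/4


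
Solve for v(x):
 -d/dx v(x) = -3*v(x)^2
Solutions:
 v(x) = -1/(C1 + 3*x)


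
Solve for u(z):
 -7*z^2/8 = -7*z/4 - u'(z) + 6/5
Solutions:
 u(z) = C1 + 7*z^3/24 - 7*z^2/8 + 6*z/5


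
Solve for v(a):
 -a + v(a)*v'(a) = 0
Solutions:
 v(a) = -sqrt(C1 + a^2)
 v(a) = sqrt(C1 + a^2)


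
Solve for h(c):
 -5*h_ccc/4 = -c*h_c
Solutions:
 h(c) = C1 + Integral(C2*airyai(10^(2/3)*c/5) + C3*airybi(10^(2/3)*c/5), c)


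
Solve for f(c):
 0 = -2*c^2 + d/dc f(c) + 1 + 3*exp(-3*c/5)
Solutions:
 f(c) = C1 + 2*c^3/3 - c + 5*exp(-3*c/5)


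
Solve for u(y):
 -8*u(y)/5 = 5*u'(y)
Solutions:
 u(y) = C1*exp(-8*y/25)


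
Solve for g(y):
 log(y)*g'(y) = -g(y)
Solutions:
 g(y) = C1*exp(-li(y))


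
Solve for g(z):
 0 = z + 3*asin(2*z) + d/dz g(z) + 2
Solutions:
 g(z) = C1 - z^2/2 - 3*z*asin(2*z) - 2*z - 3*sqrt(1 - 4*z^2)/2


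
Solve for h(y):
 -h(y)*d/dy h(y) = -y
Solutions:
 h(y) = -sqrt(C1 + y^2)
 h(y) = sqrt(C1 + y^2)


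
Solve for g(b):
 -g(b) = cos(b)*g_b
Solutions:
 g(b) = C1*sqrt(sin(b) - 1)/sqrt(sin(b) + 1)


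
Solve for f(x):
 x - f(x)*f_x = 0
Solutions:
 f(x) = -sqrt(C1 + x^2)
 f(x) = sqrt(C1 + x^2)


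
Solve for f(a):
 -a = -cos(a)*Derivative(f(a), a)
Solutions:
 f(a) = C1 + Integral(a/cos(a), a)


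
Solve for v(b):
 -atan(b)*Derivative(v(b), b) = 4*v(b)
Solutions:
 v(b) = C1*exp(-4*Integral(1/atan(b), b))


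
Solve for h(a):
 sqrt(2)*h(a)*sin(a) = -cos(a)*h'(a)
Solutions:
 h(a) = C1*cos(a)^(sqrt(2))


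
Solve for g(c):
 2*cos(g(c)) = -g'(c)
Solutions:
 g(c) = pi - asin((C1 + exp(4*c))/(C1 - exp(4*c)))
 g(c) = asin((C1 + exp(4*c))/(C1 - exp(4*c)))


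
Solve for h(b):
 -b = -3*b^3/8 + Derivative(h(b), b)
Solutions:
 h(b) = C1 + 3*b^4/32 - b^2/2


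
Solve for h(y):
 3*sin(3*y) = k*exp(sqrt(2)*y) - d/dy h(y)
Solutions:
 h(y) = C1 + sqrt(2)*k*exp(sqrt(2)*y)/2 + cos(3*y)


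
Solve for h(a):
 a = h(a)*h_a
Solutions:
 h(a) = -sqrt(C1 + a^2)
 h(a) = sqrt(C1 + a^2)


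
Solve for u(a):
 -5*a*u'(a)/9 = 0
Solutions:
 u(a) = C1


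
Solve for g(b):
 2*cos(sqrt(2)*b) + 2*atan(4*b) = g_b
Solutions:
 g(b) = C1 + 2*b*atan(4*b) - log(16*b^2 + 1)/4 + sqrt(2)*sin(sqrt(2)*b)


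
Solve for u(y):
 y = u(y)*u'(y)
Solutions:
 u(y) = -sqrt(C1 + y^2)
 u(y) = sqrt(C1 + y^2)


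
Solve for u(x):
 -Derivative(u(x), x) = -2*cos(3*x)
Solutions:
 u(x) = C1 + 2*sin(3*x)/3


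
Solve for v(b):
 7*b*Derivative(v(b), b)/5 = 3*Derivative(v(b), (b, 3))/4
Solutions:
 v(b) = C1 + Integral(C2*airyai(15^(2/3)*28^(1/3)*b/15) + C3*airybi(15^(2/3)*28^(1/3)*b/15), b)


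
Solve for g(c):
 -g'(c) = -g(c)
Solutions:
 g(c) = C1*exp(c)


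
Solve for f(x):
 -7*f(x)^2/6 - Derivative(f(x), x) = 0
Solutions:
 f(x) = 6/(C1 + 7*x)


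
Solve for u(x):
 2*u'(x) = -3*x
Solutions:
 u(x) = C1 - 3*x^2/4


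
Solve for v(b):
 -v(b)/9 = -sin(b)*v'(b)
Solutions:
 v(b) = C1*(cos(b) - 1)^(1/18)/(cos(b) + 1)^(1/18)


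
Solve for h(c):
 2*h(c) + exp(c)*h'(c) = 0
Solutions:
 h(c) = C1*exp(2*exp(-c))


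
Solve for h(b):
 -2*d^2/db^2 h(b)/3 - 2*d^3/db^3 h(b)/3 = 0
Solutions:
 h(b) = C1 + C2*b + C3*exp(-b)


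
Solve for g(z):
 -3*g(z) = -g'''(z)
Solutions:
 g(z) = C3*exp(3^(1/3)*z) + (C1*sin(3^(5/6)*z/2) + C2*cos(3^(5/6)*z/2))*exp(-3^(1/3)*z/2)


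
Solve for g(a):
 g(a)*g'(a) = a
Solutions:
 g(a) = -sqrt(C1 + a^2)
 g(a) = sqrt(C1 + a^2)


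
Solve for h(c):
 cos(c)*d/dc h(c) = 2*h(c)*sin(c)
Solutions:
 h(c) = C1/cos(c)^2


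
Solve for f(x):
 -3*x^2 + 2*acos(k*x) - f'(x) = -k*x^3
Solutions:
 f(x) = C1 + k*x^4/4 - x^3 + 2*Piecewise((x*acos(k*x) - sqrt(-k^2*x^2 + 1)/k, Ne(k, 0)), (pi*x/2, True))


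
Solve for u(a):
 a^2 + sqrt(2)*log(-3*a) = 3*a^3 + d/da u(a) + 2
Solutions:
 u(a) = C1 - 3*a^4/4 + a^3/3 + sqrt(2)*a*log(-a) + a*(-2 - sqrt(2) + sqrt(2)*log(3))


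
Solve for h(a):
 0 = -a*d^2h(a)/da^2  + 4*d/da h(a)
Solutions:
 h(a) = C1 + C2*a^5


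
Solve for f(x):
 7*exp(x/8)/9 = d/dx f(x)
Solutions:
 f(x) = C1 + 56*exp(x/8)/9


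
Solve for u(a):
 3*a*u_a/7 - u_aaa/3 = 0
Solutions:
 u(a) = C1 + Integral(C2*airyai(21^(2/3)*a/7) + C3*airybi(21^(2/3)*a/7), a)


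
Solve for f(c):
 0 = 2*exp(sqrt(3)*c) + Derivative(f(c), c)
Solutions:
 f(c) = C1 - 2*sqrt(3)*exp(sqrt(3)*c)/3


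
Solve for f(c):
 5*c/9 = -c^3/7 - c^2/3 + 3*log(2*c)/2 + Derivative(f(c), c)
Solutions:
 f(c) = C1 + c^4/28 + c^3/9 + 5*c^2/18 - 3*c*log(c)/2 - 3*c*log(2)/2 + 3*c/2


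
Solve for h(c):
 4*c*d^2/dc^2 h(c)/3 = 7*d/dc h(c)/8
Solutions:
 h(c) = C1 + C2*c^(53/32)


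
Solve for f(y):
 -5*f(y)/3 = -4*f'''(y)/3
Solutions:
 f(y) = C3*exp(10^(1/3)*y/2) + (C1*sin(10^(1/3)*sqrt(3)*y/4) + C2*cos(10^(1/3)*sqrt(3)*y/4))*exp(-10^(1/3)*y/4)


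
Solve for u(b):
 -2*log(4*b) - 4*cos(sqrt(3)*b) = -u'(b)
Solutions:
 u(b) = C1 + 2*b*log(b) - 2*b + 4*b*log(2) + 4*sqrt(3)*sin(sqrt(3)*b)/3


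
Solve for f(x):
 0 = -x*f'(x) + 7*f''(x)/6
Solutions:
 f(x) = C1 + C2*erfi(sqrt(21)*x/7)


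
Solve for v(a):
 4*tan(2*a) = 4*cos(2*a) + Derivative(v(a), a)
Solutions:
 v(a) = C1 - 2*log(cos(2*a)) - 2*sin(2*a)


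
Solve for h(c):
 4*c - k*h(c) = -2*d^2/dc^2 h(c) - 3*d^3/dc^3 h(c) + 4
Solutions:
 h(c) = C1*exp(-c*(2^(2/3)*(-243*k + sqrt((16 - 243*k)^2 - 256) + 16)^(1/3) + 4 + 8*2^(1/3)/(-243*k + sqrt((16 - 243*k)^2 - 256) + 16)^(1/3))/18) + C2*exp(c*(2^(2/3)*(-243*k + sqrt((16 - 243*k)^2 - 256) + 16)^(1/3) - 2^(2/3)*sqrt(3)*I*(-243*k + sqrt((16 - 243*k)^2 - 256) + 16)^(1/3) - 8 - 32*2^(1/3)/((-1 + sqrt(3)*I)*(-243*k + sqrt((16 - 243*k)^2 - 256) + 16)^(1/3)))/36) + C3*exp(c*(2^(2/3)*(-243*k + sqrt((16 - 243*k)^2 - 256) + 16)^(1/3) + 2^(2/3)*sqrt(3)*I*(-243*k + sqrt((16 - 243*k)^2 - 256) + 16)^(1/3) - 8 + 32*2^(1/3)/((1 + sqrt(3)*I)*(-243*k + sqrt((16 - 243*k)^2 - 256) + 16)^(1/3)))/36) + 4*c/k - 4/k


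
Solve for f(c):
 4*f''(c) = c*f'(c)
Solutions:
 f(c) = C1 + C2*erfi(sqrt(2)*c/4)


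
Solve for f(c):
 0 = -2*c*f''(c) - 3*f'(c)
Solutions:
 f(c) = C1 + C2/sqrt(c)


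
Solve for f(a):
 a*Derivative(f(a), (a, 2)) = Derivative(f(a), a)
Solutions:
 f(a) = C1 + C2*a^2


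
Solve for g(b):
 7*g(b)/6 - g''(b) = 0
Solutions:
 g(b) = C1*exp(-sqrt(42)*b/6) + C2*exp(sqrt(42)*b/6)


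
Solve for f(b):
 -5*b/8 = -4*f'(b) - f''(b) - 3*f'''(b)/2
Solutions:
 f(b) = C1 + 5*b^2/64 - 5*b/128 + (C2*sin(sqrt(23)*b/3) + C3*cos(sqrt(23)*b/3))*exp(-b/3)


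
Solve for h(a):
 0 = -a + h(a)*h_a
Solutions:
 h(a) = -sqrt(C1 + a^2)
 h(a) = sqrt(C1 + a^2)


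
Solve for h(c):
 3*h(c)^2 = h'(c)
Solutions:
 h(c) = -1/(C1 + 3*c)


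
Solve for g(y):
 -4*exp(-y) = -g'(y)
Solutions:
 g(y) = C1 - 4*exp(-y)


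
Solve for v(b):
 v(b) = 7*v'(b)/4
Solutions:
 v(b) = C1*exp(4*b/7)


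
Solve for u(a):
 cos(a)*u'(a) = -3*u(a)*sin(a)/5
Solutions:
 u(a) = C1*cos(a)^(3/5)


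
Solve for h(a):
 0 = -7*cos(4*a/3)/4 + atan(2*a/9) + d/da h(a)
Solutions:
 h(a) = C1 - a*atan(2*a/9) + 9*log(4*a^2 + 81)/4 + 21*sin(4*a/3)/16


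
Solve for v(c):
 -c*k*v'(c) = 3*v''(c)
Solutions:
 v(c) = Piecewise((-sqrt(6)*sqrt(pi)*C1*erf(sqrt(6)*c*sqrt(k)/6)/(2*sqrt(k)) - C2, (k > 0) | (k < 0)), (-C1*c - C2, True))


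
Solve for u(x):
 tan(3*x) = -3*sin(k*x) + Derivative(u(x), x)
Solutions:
 u(x) = C1 + 3*Piecewise((-cos(k*x)/k, Ne(k, 0)), (0, True)) - log(cos(3*x))/3


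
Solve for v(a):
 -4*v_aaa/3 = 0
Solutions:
 v(a) = C1 + C2*a + C3*a^2


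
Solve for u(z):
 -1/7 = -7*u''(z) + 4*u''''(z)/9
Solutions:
 u(z) = C1 + C2*z + C3*exp(-3*sqrt(7)*z/2) + C4*exp(3*sqrt(7)*z/2) + z^2/98


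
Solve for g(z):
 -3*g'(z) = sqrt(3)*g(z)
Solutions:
 g(z) = C1*exp(-sqrt(3)*z/3)


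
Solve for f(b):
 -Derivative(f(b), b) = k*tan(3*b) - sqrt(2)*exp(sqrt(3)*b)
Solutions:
 f(b) = C1 + k*log(cos(3*b))/3 + sqrt(6)*exp(sqrt(3)*b)/3


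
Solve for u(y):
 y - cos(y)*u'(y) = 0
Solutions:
 u(y) = C1 + Integral(y/cos(y), y)


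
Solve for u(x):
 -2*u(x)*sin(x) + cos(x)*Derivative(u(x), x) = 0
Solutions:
 u(x) = C1/cos(x)^2


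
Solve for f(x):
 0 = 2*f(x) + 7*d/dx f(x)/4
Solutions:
 f(x) = C1*exp(-8*x/7)


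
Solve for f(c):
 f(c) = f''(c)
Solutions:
 f(c) = C1*exp(-c) + C2*exp(c)


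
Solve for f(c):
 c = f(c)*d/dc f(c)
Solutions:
 f(c) = -sqrt(C1 + c^2)
 f(c) = sqrt(C1 + c^2)


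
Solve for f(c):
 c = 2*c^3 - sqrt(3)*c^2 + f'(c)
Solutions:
 f(c) = C1 - c^4/2 + sqrt(3)*c^3/3 + c^2/2


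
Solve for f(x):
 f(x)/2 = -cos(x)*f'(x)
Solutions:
 f(x) = C1*(sin(x) - 1)^(1/4)/(sin(x) + 1)^(1/4)


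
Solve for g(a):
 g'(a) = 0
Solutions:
 g(a) = C1


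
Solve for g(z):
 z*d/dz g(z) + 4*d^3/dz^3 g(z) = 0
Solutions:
 g(z) = C1 + Integral(C2*airyai(-2^(1/3)*z/2) + C3*airybi(-2^(1/3)*z/2), z)


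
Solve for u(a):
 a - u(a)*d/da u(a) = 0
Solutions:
 u(a) = -sqrt(C1 + a^2)
 u(a) = sqrt(C1 + a^2)


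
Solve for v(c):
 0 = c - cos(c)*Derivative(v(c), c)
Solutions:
 v(c) = C1 + Integral(c/cos(c), c)


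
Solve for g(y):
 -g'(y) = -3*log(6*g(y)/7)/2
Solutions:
 -2*Integral(1/(log(_y) - log(7) + log(6)), (_y, g(y)))/3 = C1 - y


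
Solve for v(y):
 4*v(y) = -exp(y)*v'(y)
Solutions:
 v(y) = C1*exp(4*exp(-y))


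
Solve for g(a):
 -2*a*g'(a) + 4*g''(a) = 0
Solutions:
 g(a) = C1 + C2*erfi(a/2)


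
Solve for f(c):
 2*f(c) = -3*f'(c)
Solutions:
 f(c) = C1*exp(-2*c/3)


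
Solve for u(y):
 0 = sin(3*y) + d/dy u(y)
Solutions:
 u(y) = C1 + cos(3*y)/3


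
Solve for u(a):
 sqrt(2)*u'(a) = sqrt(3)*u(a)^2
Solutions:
 u(a) = -2/(C1 + sqrt(6)*a)


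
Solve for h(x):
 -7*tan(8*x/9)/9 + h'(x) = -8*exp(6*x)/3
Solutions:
 h(x) = C1 - 4*exp(6*x)/9 - 7*log(cos(8*x/9))/8


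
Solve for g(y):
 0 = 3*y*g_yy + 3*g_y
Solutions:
 g(y) = C1 + C2*log(y)


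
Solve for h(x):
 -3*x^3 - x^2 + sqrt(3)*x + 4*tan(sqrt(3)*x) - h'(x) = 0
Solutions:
 h(x) = C1 - 3*x^4/4 - x^3/3 + sqrt(3)*x^2/2 - 4*sqrt(3)*log(cos(sqrt(3)*x))/3


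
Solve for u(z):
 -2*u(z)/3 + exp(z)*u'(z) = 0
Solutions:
 u(z) = C1*exp(-2*exp(-z)/3)


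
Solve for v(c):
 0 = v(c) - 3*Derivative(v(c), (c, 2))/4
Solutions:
 v(c) = C1*exp(-2*sqrt(3)*c/3) + C2*exp(2*sqrt(3)*c/3)


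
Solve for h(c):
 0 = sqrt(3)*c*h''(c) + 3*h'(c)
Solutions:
 h(c) = C1 + C2*c^(1 - sqrt(3))


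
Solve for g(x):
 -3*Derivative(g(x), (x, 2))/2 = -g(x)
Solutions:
 g(x) = C1*exp(-sqrt(6)*x/3) + C2*exp(sqrt(6)*x/3)


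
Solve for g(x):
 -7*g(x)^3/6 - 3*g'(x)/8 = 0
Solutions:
 g(x) = -3*sqrt(2)*sqrt(-1/(C1 - 28*x))/2
 g(x) = 3*sqrt(2)*sqrt(-1/(C1 - 28*x))/2


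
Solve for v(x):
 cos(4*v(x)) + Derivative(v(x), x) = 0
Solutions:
 v(x) = -asin((C1 + exp(8*x))/(C1 - exp(8*x)))/4 + pi/4
 v(x) = asin((C1 + exp(8*x))/(C1 - exp(8*x)))/4


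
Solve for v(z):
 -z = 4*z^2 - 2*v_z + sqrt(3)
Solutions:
 v(z) = C1 + 2*z^3/3 + z^2/4 + sqrt(3)*z/2


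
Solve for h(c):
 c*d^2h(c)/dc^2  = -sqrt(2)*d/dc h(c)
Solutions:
 h(c) = C1 + C2*c^(1 - sqrt(2))


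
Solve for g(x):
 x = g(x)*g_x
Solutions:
 g(x) = -sqrt(C1 + x^2)
 g(x) = sqrt(C1 + x^2)


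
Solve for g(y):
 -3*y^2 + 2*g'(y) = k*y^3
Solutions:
 g(y) = C1 + k*y^4/8 + y^3/2


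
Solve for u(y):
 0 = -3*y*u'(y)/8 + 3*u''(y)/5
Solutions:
 u(y) = C1 + C2*erfi(sqrt(5)*y/4)


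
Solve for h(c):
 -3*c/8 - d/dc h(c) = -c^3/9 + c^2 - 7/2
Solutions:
 h(c) = C1 + c^4/36 - c^3/3 - 3*c^2/16 + 7*c/2


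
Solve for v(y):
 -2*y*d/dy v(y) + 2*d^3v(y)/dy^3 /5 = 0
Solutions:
 v(y) = C1 + Integral(C2*airyai(5^(1/3)*y) + C3*airybi(5^(1/3)*y), y)


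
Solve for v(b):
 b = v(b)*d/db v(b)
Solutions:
 v(b) = -sqrt(C1 + b^2)
 v(b) = sqrt(C1 + b^2)


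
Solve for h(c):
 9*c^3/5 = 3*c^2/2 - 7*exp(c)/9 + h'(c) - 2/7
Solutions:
 h(c) = C1 + 9*c^4/20 - c^3/2 + 2*c/7 + 7*exp(c)/9


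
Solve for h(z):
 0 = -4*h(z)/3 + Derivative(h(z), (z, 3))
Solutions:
 h(z) = C3*exp(6^(2/3)*z/3) + (C1*sin(2^(2/3)*3^(1/6)*z/2) + C2*cos(2^(2/3)*3^(1/6)*z/2))*exp(-6^(2/3)*z/6)


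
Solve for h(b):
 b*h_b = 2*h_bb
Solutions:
 h(b) = C1 + C2*erfi(b/2)


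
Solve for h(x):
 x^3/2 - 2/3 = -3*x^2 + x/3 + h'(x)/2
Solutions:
 h(x) = C1 + x^4/4 + 2*x^3 - x^2/3 - 4*x/3


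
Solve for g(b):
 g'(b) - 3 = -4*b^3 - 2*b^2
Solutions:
 g(b) = C1 - b^4 - 2*b^3/3 + 3*b


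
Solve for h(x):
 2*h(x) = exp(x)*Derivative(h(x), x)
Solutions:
 h(x) = C1*exp(-2*exp(-x))


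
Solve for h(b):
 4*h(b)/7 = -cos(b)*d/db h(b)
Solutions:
 h(b) = C1*(sin(b) - 1)^(2/7)/(sin(b) + 1)^(2/7)


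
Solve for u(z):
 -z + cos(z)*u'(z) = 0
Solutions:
 u(z) = C1 + Integral(z/cos(z), z)


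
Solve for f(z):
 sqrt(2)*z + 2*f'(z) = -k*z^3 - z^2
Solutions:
 f(z) = C1 - k*z^4/8 - z^3/6 - sqrt(2)*z^2/4


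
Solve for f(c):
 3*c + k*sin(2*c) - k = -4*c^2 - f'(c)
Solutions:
 f(c) = C1 - 4*c^3/3 - 3*c^2/2 + c*k + k*cos(2*c)/2


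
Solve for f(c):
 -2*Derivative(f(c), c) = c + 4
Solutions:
 f(c) = C1 - c^2/4 - 2*c


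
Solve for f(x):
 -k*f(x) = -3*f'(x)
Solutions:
 f(x) = C1*exp(k*x/3)


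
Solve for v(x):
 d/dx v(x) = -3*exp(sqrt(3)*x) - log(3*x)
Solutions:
 v(x) = C1 - x*log(x) + x*(1 - log(3)) - sqrt(3)*exp(sqrt(3)*x)


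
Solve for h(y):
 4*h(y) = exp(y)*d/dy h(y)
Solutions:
 h(y) = C1*exp(-4*exp(-y))


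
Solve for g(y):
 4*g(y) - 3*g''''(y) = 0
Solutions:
 g(y) = C1*exp(-sqrt(2)*3^(3/4)*y/3) + C2*exp(sqrt(2)*3^(3/4)*y/3) + C3*sin(sqrt(2)*3^(3/4)*y/3) + C4*cos(sqrt(2)*3^(3/4)*y/3)


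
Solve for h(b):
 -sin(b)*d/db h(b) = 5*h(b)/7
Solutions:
 h(b) = C1*(cos(b) + 1)^(5/14)/(cos(b) - 1)^(5/14)


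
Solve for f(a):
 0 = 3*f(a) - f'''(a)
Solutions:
 f(a) = C3*exp(3^(1/3)*a) + (C1*sin(3^(5/6)*a/2) + C2*cos(3^(5/6)*a/2))*exp(-3^(1/3)*a/2)


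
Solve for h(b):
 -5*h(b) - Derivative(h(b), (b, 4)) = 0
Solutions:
 h(b) = (C1*sin(sqrt(2)*5^(1/4)*b/2) + C2*cos(sqrt(2)*5^(1/4)*b/2))*exp(-sqrt(2)*5^(1/4)*b/2) + (C3*sin(sqrt(2)*5^(1/4)*b/2) + C4*cos(sqrt(2)*5^(1/4)*b/2))*exp(sqrt(2)*5^(1/4)*b/2)


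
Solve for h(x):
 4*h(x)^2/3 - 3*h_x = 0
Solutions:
 h(x) = -9/(C1 + 4*x)


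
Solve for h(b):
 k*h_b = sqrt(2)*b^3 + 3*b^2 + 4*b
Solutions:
 h(b) = C1 + sqrt(2)*b^4/(4*k) + b^3/k + 2*b^2/k


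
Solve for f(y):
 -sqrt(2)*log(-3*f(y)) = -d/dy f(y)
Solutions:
 -sqrt(2)*Integral(1/(log(-_y) + log(3)), (_y, f(y)))/2 = C1 - y


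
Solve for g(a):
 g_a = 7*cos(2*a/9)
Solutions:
 g(a) = C1 + 63*sin(2*a/9)/2


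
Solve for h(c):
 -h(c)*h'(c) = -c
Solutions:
 h(c) = -sqrt(C1 + c^2)
 h(c) = sqrt(C1 + c^2)


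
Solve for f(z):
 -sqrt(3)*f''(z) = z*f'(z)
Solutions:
 f(z) = C1 + C2*erf(sqrt(2)*3^(3/4)*z/6)


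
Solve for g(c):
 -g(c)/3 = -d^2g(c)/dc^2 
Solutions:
 g(c) = C1*exp(-sqrt(3)*c/3) + C2*exp(sqrt(3)*c/3)


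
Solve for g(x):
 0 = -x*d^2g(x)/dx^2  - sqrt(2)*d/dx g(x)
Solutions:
 g(x) = C1 + C2*x^(1 - sqrt(2))


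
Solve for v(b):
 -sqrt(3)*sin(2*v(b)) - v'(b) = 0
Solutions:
 v(b) = pi - acos((-C1 - exp(4*sqrt(3)*b))/(C1 - exp(4*sqrt(3)*b)))/2
 v(b) = acos((-C1 - exp(4*sqrt(3)*b))/(C1 - exp(4*sqrt(3)*b)))/2


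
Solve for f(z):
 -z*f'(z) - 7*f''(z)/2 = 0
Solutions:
 f(z) = C1 + C2*erf(sqrt(7)*z/7)


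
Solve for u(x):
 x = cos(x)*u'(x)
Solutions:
 u(x) = C1 + Integral(x/cos(x), x)


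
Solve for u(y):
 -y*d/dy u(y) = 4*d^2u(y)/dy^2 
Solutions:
 u(y) = C1 + C2*erf(sqrt(2)*y/4)


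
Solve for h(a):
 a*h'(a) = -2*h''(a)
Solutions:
 h(a) = C1 + C2*erf(a/2)


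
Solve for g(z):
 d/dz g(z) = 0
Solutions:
 g(z) = C1


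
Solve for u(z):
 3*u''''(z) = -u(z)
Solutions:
 u(z) = (C1*sin(sqrt(2)*3^(3/4)*z/6) + C2*cos(sqrt(2)*3^(3/4)*z/6))*exp(-sqrt(2)*3^(3/4)*z/6) + (C3*sin(sqrt(2)*3^(3/4)*z/6) + C4*cos(sqrt(2)*3^(3/4)*z/6))*exp(sqrt(2)*3^(3/4)*z/6)


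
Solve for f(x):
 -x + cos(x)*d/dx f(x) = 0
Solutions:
 f(x) = C1 + Integral(x/cos(x), x)


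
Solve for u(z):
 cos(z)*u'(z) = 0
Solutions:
 u(z) = C1


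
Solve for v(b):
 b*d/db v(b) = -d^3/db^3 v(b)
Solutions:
 v(b) = C1 + Integral(C2*airyai(-b) + C3*airybi(-b), b)


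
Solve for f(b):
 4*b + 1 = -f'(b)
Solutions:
 f(b) = C1 - 2*b^2 - b


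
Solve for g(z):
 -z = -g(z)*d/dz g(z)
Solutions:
 g(z) = -sqrt(C1 + z^2)
 g(z) = sqrt(C1 + z^2)


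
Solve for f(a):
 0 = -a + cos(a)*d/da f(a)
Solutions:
 f(a) = C1 + Integral(a/cos(a), a)


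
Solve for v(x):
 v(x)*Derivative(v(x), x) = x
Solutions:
 v(x) = -sqrt(C1 + x^2)
 v(x) = sqrt(C1 + x^2)


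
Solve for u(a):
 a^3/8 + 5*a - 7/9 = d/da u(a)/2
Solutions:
 u(a) = C1 + a^4/16 + 5*a^2 - 14*a/9


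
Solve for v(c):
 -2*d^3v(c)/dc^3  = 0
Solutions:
 v(c) = C1 + C2*c + C3*c^2


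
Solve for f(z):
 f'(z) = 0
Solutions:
 f(z) = C1


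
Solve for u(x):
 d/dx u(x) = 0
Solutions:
 u(x) = C1


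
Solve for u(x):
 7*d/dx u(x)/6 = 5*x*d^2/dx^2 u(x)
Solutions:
 u(x) = C1 + C2*x^(37/30)


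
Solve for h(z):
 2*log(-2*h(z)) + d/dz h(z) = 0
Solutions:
 Integral(1/(log(-_y) + log(2)), (_y, h(z)))/2 = C1 - z


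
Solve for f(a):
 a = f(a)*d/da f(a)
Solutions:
 f(a) = -sqrt(C1 + a^2)
 f(a) = sqrt(C1 + a^2)


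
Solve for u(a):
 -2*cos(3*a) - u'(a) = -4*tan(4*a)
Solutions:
 u(a) = C1 - log(cos(4*a)) - 2*sin(3*a)/3


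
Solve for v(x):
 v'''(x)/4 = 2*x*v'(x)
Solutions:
 v(x) = C1 + Integral(C2*airyai(2*x) + C3*airybi(2*x), x)


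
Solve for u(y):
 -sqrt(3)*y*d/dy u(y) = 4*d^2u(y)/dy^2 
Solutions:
 u(y) = C1 + C2*erf(sqrt(2)*3^(1/4)*y/4)


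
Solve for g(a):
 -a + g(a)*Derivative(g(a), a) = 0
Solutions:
 g(a) = -sqrt(C1 + a^2)
 g(a) = sqrt(C1 + a^2)


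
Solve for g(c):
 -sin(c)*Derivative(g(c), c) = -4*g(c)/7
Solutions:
 g(c) = C1*(cos(c) - 1)^(2/7)/(cos(c) + 1)^(2/7)


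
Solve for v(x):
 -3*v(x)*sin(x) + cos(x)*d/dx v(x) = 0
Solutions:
 v(x) = C1/cos(x)^3


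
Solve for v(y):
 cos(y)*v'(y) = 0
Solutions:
 v(y) = C1


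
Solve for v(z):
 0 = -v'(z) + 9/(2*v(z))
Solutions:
 v(z) = -sqrt(C1 + 9*z)
 v(z) = sqrt(C1 + 9*z)


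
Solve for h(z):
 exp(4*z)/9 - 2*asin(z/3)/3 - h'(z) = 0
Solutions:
 h(z) = C1 - 2*z*asin(z/3)/3 - 2*sqrt(9 - z^2)/3 + exp(4*z)/36


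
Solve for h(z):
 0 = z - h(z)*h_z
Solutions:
 h(z) = -sqrt(C1 + z^2)
 h(z) = sqrt(C1 + z^2)


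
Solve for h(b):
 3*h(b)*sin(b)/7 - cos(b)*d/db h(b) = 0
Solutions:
 h(b) = C1/cos(b)^(3/7)


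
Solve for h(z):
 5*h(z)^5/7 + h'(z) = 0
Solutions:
 h(z) = -7^(1/4)*(1/(C1 + 20*z))^(1/4)
 h(z) = 7^(1/4)*(1/(C1 + 20*z))^(1/4)
 h(z) = -7^(1/4)*I*(1/(C1 + 20*z))^(1/4)
 h(z) = 7^(1/4)*I*(1/(C1 + 20*z))^(1/4)


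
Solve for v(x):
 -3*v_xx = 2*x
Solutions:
 v(x) = C1 + C2*x - x^3/9


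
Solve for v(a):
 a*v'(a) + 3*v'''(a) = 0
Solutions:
 v(a) = C1 + Integral(C2*airyai(-3^(2/3)*a/3) + C3*airybi(-3^(2/3)*a/3), a)


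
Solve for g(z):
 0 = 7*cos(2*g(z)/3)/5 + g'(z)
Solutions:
 7*z/5 - 3*log(sin(2*g(z)/3) - 1)/4 + 3*log(sin(2*g(z)/3) + 1)/4 = C1


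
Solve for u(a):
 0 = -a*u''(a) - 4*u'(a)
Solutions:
 u(a) = C1 + C2/a^3


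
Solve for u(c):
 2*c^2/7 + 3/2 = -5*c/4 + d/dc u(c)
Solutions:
 u(c) = C1 + 2*c^3/21 + 5*c^2/8 + 3*c/2


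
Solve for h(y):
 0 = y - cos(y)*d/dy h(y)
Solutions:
 h(y) = C1 + Integral(y/cos(y), y)


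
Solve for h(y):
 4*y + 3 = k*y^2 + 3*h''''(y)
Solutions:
 h(y) = C1 + C2*y + C3*y^2 + C4*y^3 - k*y^6/1080 + y^5/90 + y^4/24


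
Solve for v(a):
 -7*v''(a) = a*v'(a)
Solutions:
 v(a) = C1 + C2*erf(sqrt(14)*a/14)


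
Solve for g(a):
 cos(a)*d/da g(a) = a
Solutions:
 g(a) = C1 + Integral(a/cos(a), a)


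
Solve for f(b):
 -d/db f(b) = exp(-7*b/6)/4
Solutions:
 f(b) = C1 + 3*exp(-7*b/6)/14


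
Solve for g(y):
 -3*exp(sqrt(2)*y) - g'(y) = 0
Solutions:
 g(y) = C1 - 3*sqrt(2)*exp(sqrt(2)*y)/2


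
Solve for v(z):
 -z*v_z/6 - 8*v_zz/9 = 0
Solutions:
 v(z) = C1 + C2*erf(sqrt(6)*z/8)


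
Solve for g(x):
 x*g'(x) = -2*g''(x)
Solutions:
 g(x) = C1 + C2*erf(x/2)


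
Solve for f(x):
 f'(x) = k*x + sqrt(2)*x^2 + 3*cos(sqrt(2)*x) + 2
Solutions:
 f(x) = C1 + k*x^2/2 + sqrt(2)*x^3/3 + 2*x + 3*sqrt(2)*sin(sqrt(2)*x)/2


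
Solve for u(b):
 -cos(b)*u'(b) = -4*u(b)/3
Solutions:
 u(b) = C1*(sin(b) + 1)^(2/3)/(sin(b) - 1)^(2/3)


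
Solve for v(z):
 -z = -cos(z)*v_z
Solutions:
 v(z) = C1 + Integral(z/cos(z), z)


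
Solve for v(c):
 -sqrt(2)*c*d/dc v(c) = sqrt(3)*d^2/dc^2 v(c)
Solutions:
 v(c) = C1 + C2*erf(6^(3/4)*c/6)


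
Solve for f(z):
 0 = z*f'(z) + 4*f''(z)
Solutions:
 f(z) = C1 + C2*erf(sqrt(2)*z/4)


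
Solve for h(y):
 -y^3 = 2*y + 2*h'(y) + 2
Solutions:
 h(y) = C1 - y^4/8 - y^2/2 - y


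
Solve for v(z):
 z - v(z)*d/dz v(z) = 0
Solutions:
 v(z) = -sqrt(C1 + z^2)
 v(z) = sqrt(C1 + z^2)


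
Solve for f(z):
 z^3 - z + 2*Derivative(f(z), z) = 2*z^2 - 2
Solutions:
 f(z) = C1 - z^4/8 + z^3/3 + z^2/4 - z


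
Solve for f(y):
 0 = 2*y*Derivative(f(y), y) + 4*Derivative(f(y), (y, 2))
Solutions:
 f(y) = C1 + C2*erf(y/2)


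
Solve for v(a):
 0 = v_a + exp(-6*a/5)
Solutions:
 v(a) = C1 + 5*exp(-6*a/5)/6


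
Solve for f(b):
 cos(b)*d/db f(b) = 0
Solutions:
 f(b) = C1


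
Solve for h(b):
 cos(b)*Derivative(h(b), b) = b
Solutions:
 h(b) = C1 + Integral(b/cos(b), b)


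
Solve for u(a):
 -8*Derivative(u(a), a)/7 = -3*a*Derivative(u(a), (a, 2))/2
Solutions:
 u(a) = C1 + C2*a^(37/21)


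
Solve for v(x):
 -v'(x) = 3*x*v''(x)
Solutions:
 v(x) = C1 + C2*x^(2/3)


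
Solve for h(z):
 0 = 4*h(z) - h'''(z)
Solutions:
 h(z) = C3*exp(2^(2/3)*z) + (C1*sin(2^(2/3)*sqrt(3)*z/2) + C2*cos(2^(2/3)*sqrt(3)*z/2))*exp(-2^(2/3)*z/2)


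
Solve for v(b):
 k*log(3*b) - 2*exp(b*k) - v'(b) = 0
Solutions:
 v(b) = C1 + b*k*log(b) + b*k*(-1 + log(3)) + Piecewise((-2*exp(b*k)/k, Ne(k, 0)), (-2*b, True))


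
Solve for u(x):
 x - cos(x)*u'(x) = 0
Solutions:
 u(x) = C1 + Integral(x/cos(x), x)


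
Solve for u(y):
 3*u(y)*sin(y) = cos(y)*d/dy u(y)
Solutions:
 u(y) = C1/cos(y)^3


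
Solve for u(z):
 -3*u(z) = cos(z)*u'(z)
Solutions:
 u(z) = C1*(sin(z) - 1)^(3/2)/(sin(z) + 1)^(3/2)


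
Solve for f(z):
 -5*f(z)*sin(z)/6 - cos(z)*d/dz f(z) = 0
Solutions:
 f(z) = C1*cos(z)^(5/6)


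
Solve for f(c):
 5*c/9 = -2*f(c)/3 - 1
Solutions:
 f(c) = -5*c/6 - 3/2


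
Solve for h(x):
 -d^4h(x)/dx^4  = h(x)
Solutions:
 h(x) = (C1*sin(sqrt(2)*x/2) + C2*cos(sqrt(2)*x/2))*exp(-sqrt(2)*x/2) + (C3*sin(sqrt(2)*x/2) + C4*cos(sqrt(2)*x/2))*exp(sqrt(2)*x/2)


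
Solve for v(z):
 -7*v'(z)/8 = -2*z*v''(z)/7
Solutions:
 v(z) = C1 + C2*z^(65/16)


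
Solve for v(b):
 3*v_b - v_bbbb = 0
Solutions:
 v(b) = C1 + C4*exp(3^(1/3)*b) + (C2*sin(3^(5/6)*b/2) + C3*cos(3^(5/6)*b/2))*exp(-3^(1/3)*b/2)


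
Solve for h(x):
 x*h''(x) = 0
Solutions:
 h(x) = C1 + C2*x


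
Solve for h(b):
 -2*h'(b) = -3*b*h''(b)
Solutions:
 h(b) = C1 + C2*b^(5/3)


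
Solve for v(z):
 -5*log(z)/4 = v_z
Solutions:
 v(z) = C1 - 5*z*log(z)/4 + 5*z/4


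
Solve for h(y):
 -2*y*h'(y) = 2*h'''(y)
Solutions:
 h(y) = C1 + Integral(C2*airyai(-y) + C3*airybi(-y), y)


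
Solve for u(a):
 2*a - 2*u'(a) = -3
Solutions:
 u(a) = C1 + a^2/2 + 3*a/2


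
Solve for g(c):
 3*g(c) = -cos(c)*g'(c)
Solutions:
 g(c) = C1*(sin(c) - 1)^(3/2)/(sin(c) + 1)^(3/2)


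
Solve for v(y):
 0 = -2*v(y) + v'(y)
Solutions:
 v(y) = C1*exp(2*y)


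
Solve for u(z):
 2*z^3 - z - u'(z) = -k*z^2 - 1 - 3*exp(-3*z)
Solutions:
 u(z) = C1 + k*z^3/3 + z^4/2 - z^2/2 + z - exp(-3*z)


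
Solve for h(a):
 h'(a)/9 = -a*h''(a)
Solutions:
 h(a) = C1 + C2*a^(8/9)


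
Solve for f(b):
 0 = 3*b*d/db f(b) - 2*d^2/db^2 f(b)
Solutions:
 f(b) = C1 + C2*erfi(sqrt(3)*b/2)


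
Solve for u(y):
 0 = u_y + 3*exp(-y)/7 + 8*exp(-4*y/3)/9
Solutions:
 u(y) = C1 + 3*exp(-y)/7 + 2*exp(-4*y/3)/3


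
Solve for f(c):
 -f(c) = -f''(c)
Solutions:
 f(c) = C1*exp(-c) + C2*exp(c)


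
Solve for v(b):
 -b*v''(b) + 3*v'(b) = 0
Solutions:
 v(b) = C1 + C2*b^4


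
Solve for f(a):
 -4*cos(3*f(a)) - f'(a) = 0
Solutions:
 f(a) = -asin((C1 + exp(24*a))/(C1 - exp(24*a)))/3 + pi/3
 f(a) = asin((C1 + exp(24*a))/(C1 - exp(24*a)))/3
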